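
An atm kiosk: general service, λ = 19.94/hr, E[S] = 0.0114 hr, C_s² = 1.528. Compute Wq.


ρ = λ·E[S] = 19.94·0.0114 = 0.2273
E[S²] = E[S]²(1+C_s²) = 0.0114²·(1+1.528) = 0.0003285
Wq = λ·E[S²]/(2(1−ρ)) = 19.94·0.0003285/(2·0.7727) = 0.004239 hr

Final: 0.004239 hr


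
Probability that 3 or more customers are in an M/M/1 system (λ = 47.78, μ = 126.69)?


ρ = 47.78/126.69 = 0.3771
P(N ≥ n) = ρ^n = 0.3771^3 = 0.053643

Final: 0.053643


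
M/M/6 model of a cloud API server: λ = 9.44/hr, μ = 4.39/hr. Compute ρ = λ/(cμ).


ρ = λ/(cμ) = 9.44/(6·4.39) = 9.44/26.34 = 0.3584

Final: 0.3584


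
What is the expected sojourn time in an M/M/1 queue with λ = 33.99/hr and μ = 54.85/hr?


W = 1/(μ−λ) = 1/(54.85 − 33.99) = 1/20.86 = 0.04794 hr

Final: 0.04794 hr


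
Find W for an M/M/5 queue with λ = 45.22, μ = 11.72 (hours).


a = 3.8584; ρ = 0.7717; P₀ = 0.016047
Lq = P₀·a^c·ρ/(c!(1−ρ)²) = 1.69253
Wq = Lq/λ = 1.69253/45.22 = 0.03743 hr
W = Wq + 1/μ = 0.03743 + 0.08532 = 0.12275 hr

Final: 0.12275 hr


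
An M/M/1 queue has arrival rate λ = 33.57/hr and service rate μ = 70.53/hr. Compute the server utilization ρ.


ρ = λ/μ = 33.57/70.53 = 0.4760

Final: 0.4760


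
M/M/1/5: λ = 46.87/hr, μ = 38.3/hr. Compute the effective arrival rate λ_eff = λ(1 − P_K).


ρ = 1.2238; P_K = (1−ρ)ρ^5/(1−ρ^6) = 0.260365
λ_eff = λ(1 − P_K) = 46.87·(1 − 0.260365) = 46.87·0.739635 = 34.6667 /hr

Final: 34.6667 /hr


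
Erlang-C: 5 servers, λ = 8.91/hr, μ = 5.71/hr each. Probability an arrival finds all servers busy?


a = λ/μ = 1.5604; ρ = a/5 = 0.3121
P₀ = 0.209634 (from M/M/c formula)
C(c,a) = [a^c/(c!(1−ρ))]·P₀ = [9.25141/(120·0.6879)]·0.209634
= 0.11207·0.209634 = 0.023494

Final: 0.023494


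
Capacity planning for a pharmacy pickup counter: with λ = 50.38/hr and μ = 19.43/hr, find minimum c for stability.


Stability requires cμ > λ ⇔ c > λ/μ.
λ/μ = 50.38/19.43 = 2.5929
Minimum integer c = ⌊2.5929⌋ + 1 = 3
Check: 3·19.43 = 58.29 > 50.38, while 2·19.43 = 38.86 ≤ 50.38

Final: 3 servers


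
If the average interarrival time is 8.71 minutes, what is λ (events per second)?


λ = 1/(interarrival time) in consistent units.
1 second = 0.0166667 min, so λ = 0.0166667/8.71 = 0.001914 per second

Final: 0.001914 /sec


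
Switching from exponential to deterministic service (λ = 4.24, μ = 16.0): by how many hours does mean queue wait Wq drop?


ρ = 4.24/16.0 = 0.2650
Wq(M/M/1) = ρ/(μ−λ) = 0.2650/11.76 = 0.02253 hr
Wq(M/D/1) = ρ/(2(μ−λ)) = 0.01127 hr
Savings = 0.02253 − 0.01127 = 0.01127 hr

Final: 0.01127 hr


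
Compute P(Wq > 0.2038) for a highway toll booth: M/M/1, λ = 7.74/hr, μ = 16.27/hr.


ρ = 7.74/16.27 = 0.4757
P(Wq > t) = ρ·e^{−(μ−λ)t} = 0.4757·e^{−1.7384}
= 0.4757·0.175799 = 0.083631

Final: 0.083631


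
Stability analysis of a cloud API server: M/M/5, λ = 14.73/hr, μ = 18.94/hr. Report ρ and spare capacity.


Total capacity cμ = 5·18.94 = 94.70/hr
ρ = λ/(cμ) = 14.73/94.70 = 0.1555
Stable ⇔ ρ < 1: YES
Spare capacity = cμ − λ = 94.70 − 14.73 = 79.97/hr

Final: ρ = 0.1555; stable; margin = 79.97/hr


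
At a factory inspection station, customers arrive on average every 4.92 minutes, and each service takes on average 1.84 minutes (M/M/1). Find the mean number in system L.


λ = 60/4.92 = 12.1951 /hr
μ = 60/1.84 = 32.6087 /hr
ρ = λ/μ = 12.1951/32.6087 = 0.3740
L = ρ/(1−ρ) = 0.3740/0.6260 = 0.5974

Final: 0.5974


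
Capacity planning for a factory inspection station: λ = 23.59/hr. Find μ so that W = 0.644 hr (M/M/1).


W = 1/(μ−λ) ⇒ μ − λ = 1/W = 1/0.644 = 1.5528
μ = λ + 1/W = 23.59 + 1.5528 = 25.1428 per hr

Final: 25.1428 /hr


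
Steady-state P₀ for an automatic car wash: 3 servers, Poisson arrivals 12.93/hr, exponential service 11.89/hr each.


a = λ/μ = 12.93/11.89 = 1.0875; ρ = a/c = 0.3625
Σ_{k=0}^{2} a^k/k! (terms k=0..2) = 1.00000 + 1.08747 + 0.59129 = 2.67876
Tail: a^3/(3!(1−ρ)) = 1.28603/(6·0.6375) = 0.33621
P₀ = 1/(2.67876 + 0.33621) = 1/3.01497 = 0.331678

Final: 0.331678


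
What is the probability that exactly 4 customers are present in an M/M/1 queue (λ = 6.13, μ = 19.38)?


ρ = 6.13/19.38 = 0.3163
P_n = (1−ρ)·ρ^n = (1 − 0.3163)·0.3163^4 = 0.6837·0.010010 = 0.006844

Final: 0.006844


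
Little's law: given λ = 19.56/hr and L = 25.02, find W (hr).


W = L/λ = 25.02/19.56 = 1.2791 hr

Final: 1.2791 hr


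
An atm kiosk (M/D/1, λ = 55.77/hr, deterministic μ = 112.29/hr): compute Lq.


ρ = 55.77/112.29 = 0.4967
M/D/1: Lq = ρ²/(2(1−ρ)) = 0.2467/(2·0.5033) = 0.24503

Final: 0.24503


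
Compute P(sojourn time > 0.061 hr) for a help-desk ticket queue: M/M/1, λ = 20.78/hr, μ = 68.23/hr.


W ~ Exponential(μ−λ) for M/M/1.
μ − λ = 68.23 − 20.78 = 47.4500
P(W > t) = e^{−(μ−λ)t} = e^{−2.8944} = 0.055329

Final: 0.055329


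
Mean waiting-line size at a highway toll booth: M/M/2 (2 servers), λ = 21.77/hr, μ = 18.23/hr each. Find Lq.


a = λ/μ = 1.1942; ρ = a/2 = 0.5971
P₀ = 0.252275
Lq = P₀·a^c·ρ / (c!·(1−ρ)²) = 0.252275·1.42608·0.5971/(2·0.16233)
= 0.66164

Final: 0.66164


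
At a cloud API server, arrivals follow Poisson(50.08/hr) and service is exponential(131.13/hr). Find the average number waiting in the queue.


ρ = 50.08/131.13 = 0.3819
Lq = ρ²/(1−ρ) = 0.1459/0.6181 = 0.2360

Final: 0.2360


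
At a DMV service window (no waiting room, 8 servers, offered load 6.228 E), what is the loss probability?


B(c,a) = (a^c/c!) / Σ_{k=0}^{c} a^k/k!
a^8/8! = 56.139470
Σ terms (k=0..8): 1.00000 + 6.22800 + 19.39399 + 40.26193 + 62.68782 + 78.08395 + 81.05114 + 72.11236 + 56.13947 = 416.958657
B = 56.139470/416.958657 = 0.134640

Final: 0.134640


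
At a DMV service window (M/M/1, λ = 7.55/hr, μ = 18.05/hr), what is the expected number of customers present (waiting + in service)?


ρ = λ/μ = 7.55/18.05 = 0.4183
L = ρ/(1−ρ) = 0.4183/(1 − 0.4183) = 0.4183/0.5817 = 0.7190

Final: 0.7190


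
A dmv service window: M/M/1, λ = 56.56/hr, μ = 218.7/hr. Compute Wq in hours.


ρ = 56.56/218.7 = 0.2586
Wq = ρ/(μ−λ) = 0.2586/(218.7 − 56.56) = 0.2586/162.14 = 0.001595 hr

Final: 0.001595 hr


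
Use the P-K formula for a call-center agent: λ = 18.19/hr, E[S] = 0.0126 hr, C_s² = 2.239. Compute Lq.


ρ = λ·E[S] = 18.19·0.0126 = 0.2292
Lq = ρ²(1+C_s²)/(2(1−ρ)) = 0.05253·(1+2.239)/(2·0.7708)
= 0.05253·3.2390/1.5416 = 0.11037

Final: 0.11037


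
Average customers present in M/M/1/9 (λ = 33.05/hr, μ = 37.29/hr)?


ρ = 33.05/37.29 = 0.8863
L = ρ[1 − (K+1)ρ^K + Kρ^(K+1)] / [(1−ρ)(1−ρ^(K+1))]
Numerator: 0.8863·(1 − 10·0.337452 + 9·0.299082) = 0.281154
Denominator: (0.1137)·(0.700918) = 0.079697
L = 0.281154/0.079697 = 3.5278

Final: 3.5278


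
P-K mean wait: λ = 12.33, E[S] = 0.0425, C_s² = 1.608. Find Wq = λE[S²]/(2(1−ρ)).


ρ = λ·E[S] = 12.33·0.0425 = 0.5240
E[S²] = E[S]²(1+C_s²) = 0.0425²·(1+1.608) = 0.004711
Wq = λ·E[S²]/(2(1−ρ)) = 12.33·0.004711/(2·0.4760) = 0.06101 hr

Final: 0.06101 hr


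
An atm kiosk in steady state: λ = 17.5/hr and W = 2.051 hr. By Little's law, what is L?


L = λW = 17.5·2.051 = 35.8925

Final: 35.8925


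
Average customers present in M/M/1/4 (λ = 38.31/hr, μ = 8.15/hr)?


ρ = 38.31/8.15 = 4.7006
L = ρ[1 − (K+1)ρ^K + Kρ^(K+1)] / [(1−ρ)(1−ρ^(K+1))]
Numerator: 4.7006·(1 − 5·488.222930 + 4·2294.947295) = 31680.605064
Denominator: (-3.7006)·(-2293.947295) = 8489.012323
L = 31680.605064/8489.012323 = 3.7320

Final: 3.7320


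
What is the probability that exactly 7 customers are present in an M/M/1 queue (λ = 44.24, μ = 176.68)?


ρ = 44.24/176.68 = 0.2504
P_n = (1−ρ)·ρ^n = (1 − 0.2504)·0.2504^7 = 0.7496·0.00006172 = 0.00004626

Final: 0.00004626


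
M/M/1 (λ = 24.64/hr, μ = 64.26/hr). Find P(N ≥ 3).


ρ = 24.64/64.26 = 0.3834
P(N ≥ n) = ρ^n = 0.3834^3 = 0.056377

Final: 0.056377


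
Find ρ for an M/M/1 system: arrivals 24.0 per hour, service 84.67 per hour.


ρ = λ/μ = 24.0/84.67 = 0.2835

Final: 0.2835


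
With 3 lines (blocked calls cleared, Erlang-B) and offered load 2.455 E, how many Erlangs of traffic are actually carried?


B(3,2.455) = 0.276013 (Erlang-B)
Carried load = a(1 − B) = 2.455·(1 − 0.276013) = 2.455·0.723987 = 1.7774 E

Final: 1.7774 Erlangs


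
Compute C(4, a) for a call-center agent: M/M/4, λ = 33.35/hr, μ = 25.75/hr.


a = λ/μ = 1.2951; ρ = a/4 = 0.3238
P₀ = 0.272532 (from M/M/c formula)
C(c,a) = [a^c/(c!(1−ρ))]·P₀ = [2.81368/(24·0.6762)]·0.272532
= 0.17337·0.272532 = 0.047249

Final: 0.047249


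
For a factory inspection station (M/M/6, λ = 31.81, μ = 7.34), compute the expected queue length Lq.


a = λ/μ = 4.3338; ρ = a/6 = 0.7223
P₀ = 0.011253
Lq = P₀·a^c·ρ / (c!·(1−ρ)²) = 0.011253·6625.30163·0.7223/(720·0.07712)
= 0.96985

Final: 0.96985


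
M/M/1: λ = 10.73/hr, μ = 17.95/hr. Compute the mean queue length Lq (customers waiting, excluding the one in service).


ρ = 10.73/17.95 = 0.5978
Lq = ρ²/(1−ρ) = 0.3573/0.4022 = 0.8884

Final: 0.8884


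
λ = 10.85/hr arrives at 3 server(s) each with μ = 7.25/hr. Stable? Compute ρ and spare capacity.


Total capacity cμ = 3·7.25 = 21.75/hr
ρ = λ/(cμ) = 10.85/21.75 = 0.4989
Stable ⇔ ρ < 1: YES
Spare capacity = cμ − λ = 21.75 − 10.85 = 10.90/hr

Final: ρ = 0.4989; stable; margin = 10.90/hr


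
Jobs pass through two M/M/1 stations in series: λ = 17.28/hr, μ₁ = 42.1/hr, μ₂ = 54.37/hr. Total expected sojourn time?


Each node sees arrival rate λ = 17.28/hr (tandem ⇒ throughput preserved).
W₁ = 1/(μ₁−λ) = 1/(42.1−17.28) = 0.04029 hr
W₂ = 1/(μ₂−λ) = 1/(54.37−17.28) = 0.02696 hr
W_total = W₁ + W₂ = 0.04029 + 0.02696 = 0.06725 hr

Final: 0.06725 hr


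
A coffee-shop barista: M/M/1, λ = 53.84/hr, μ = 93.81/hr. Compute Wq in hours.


ρ = 53.84/93.81 = 0.5739
Wq = ρ/(μ−λ) = 0.5739/(93.81 − 53.84) = 0.5739/39.97 = 0.01436 hr

Final: 0.01436 hr


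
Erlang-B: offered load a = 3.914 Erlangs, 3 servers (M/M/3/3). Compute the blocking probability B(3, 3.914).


B(c,a) = (a^c/c!) / Σ_{k=0}^{c} a^k/k!
a^3/3! = 9.993353
Σ terms (k=0..3): 1.00000 + 3.91400 + 7.65970 + 9.99335 = 22.567051
B = 9.993353/22.567051 = 0.442829

Final: 0.442829


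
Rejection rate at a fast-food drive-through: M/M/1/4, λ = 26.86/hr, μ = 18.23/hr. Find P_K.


ρ = λ/μ = 26.86/18.23 = 1.4734
P_K = (1−ρ)ρ^K/(1−ρ^(K+1)) = (-0.4734·4.712782)/(1 − 6.943792)
= -2.231010/-5.943792 = 0.375351

Final: 0.375351


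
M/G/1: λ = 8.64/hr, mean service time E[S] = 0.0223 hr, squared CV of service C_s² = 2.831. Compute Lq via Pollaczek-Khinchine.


ρ = λ·E[S] = 8.64·0.0223 = 0.1927
Lq = ρ²(1+C_s²)/(2(1−ρ)) = 0.03712·(1+2.831)/(2·0.8073)
= 0.03712·3.8310/1.6147 = 0.08808

Final: 0.08808


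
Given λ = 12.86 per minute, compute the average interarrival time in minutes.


Mean interarrival time = 1/λ = 1/12.86 minute = 0.07776 minute
In minutes: 0.07776 × 1 = 0.07776 min

Final: 0.07776 min


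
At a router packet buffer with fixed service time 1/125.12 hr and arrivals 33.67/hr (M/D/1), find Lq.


ρ = 33.67/125.12 = 0.2691
M/D/1: Lq = ρ²/(2(1−ρ)) = 0.07242/(2·0.7309) = 0.04954

Final: 0.04954


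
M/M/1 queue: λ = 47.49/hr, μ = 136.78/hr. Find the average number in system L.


ρ = λ/μ = 47.49/136.78 = 0.3472
L = ρ/(1−ρ) = 0.3472/(1 − 0.3472) = 0.3472/0.6528 = 0.5319

Final: 0.5319


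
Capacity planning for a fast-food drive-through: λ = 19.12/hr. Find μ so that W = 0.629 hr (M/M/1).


W = 1/(μ−λ) ⇒ μ − λ = 1/W = 1/0.629 = 1.5898
μ = λ + 1/W = 19.12 + 1.5898 = 20.7098 per hr

Final: 20.7098 /hr


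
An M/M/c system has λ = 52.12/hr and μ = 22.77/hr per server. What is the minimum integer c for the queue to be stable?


Stability requires cμ > λ ⇔ c > λ/μ.
λ/μ = 52.12/22.77 = 2.2890
Minimum integer c = ⌊2.2890⌋ + 1 = 3
Check: 3·22.77 = 68.31 > 52.12, while 2·22.77 = 45.54 ≤ 52.12

Final: 3 servers


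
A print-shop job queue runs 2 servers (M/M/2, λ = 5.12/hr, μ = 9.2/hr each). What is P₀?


a = λ/μ = 5.12/9.2 = 0.5565; ρ = a/c = 0.2783
Σ_{k=0}^{1} a^k/k! (terms k=0..1) = 1.00000 + 0.55652 = 1.55652
Tail: a^2/(2!(1−ρ)) = 0.30972/(2·0.7217) = 0.21456
P₀ = 1/(1.55652 + 0.21456) = 1/1.77108 = 0.564626

Final: 0.564626


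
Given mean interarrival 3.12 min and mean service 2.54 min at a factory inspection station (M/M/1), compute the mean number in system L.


λ = 60/3.12 = 19.2308 /hr
μ = 60/2.54 = 23.6220 /hr
ρ = λ/μ = 19.2308/23.6220 = 0.8141
L = ρ/(1−ρ) = 0.8141/0.1859 = 4.3793

Final: 4.3793


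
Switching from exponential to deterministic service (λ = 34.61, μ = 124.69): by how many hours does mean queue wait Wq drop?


ρ = 34.61/124.69 = 0.2776
Wq(M/M/1) = ρ/(μ−λ) = 0.2776/90.08 = 0.003081 hr
Wq(M/D/1) = ρ/(2(μ−λ)) = 0.001541 hr
Savings = 0.003081 − 0.001541 = 0.001541 hr

Final: 0.001541 hr


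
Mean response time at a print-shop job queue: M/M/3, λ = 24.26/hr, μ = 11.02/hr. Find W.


a = 2.2015; ρ = 0.7338; P₀ = 0.081268
Lq = P₀·a^c·ρ/(c!(1−ρ)²) = 1.49666
Wq = Lq/λ = 1.49666/24.26 = 0.06169 hr
W = Wq + 1/μ = 0.06169 + 0.09074 = 0.15244 hr

Final: 0.15244 hr


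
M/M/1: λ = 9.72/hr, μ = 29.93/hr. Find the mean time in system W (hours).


W = 1/(μ−λ) = 1/(29.93 − 9.72) = 1/20.21 = 0.04948 hr

Final: 0.04948 hr


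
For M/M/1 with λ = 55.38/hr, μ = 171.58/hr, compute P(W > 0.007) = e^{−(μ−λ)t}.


W ~ Exponential(μ−λ) for M/M/1.
μ − λ = 171.58 − 55.38 = 116.2000
P(W > t) = e^{−(μ−λ)t} = e^{−0.8134} = 0.443348

Final: 0.443348


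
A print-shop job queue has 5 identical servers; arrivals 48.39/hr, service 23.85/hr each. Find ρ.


ρ = λ/(cμ) = 48.39/(5·23.85) = 48.39/119.25 = 0.4058

Final: 0.4058


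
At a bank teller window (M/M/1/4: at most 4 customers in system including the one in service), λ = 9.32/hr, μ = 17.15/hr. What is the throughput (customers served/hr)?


ρ = 0.5434; P_K = (1−ρ)ρ^4/(1−ρ^5) = 0.041802
λ_eff = λ(1 − P_K) = 9.32·(1 − 0.041802) = 9.32·0.958198 = 8.9304 /hr

Final: 8.9304 /hr


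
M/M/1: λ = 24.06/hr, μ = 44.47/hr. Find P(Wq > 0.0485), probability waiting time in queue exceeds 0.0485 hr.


ρ = 24.06/44.47 = 0.5410
P(Wq > t) = ρ·e^{−(μ−λ)t} = 0.5410·e^{−0.9899}
= 0.5410·0.371619 = 0.201061

Final: 0.201061


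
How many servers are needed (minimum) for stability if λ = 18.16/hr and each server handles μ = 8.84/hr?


Stability requires cμ > λ ⇔ c > λ/μ.
λ/μ = 18.16/8.84 = 2.0543
Minimum integer c = ⌊2.0543⌋ + 1 = 3
Check: 3·8.84 = 26.52 > 18.16, while 2·8.84 = 17.68 ≤ 18.16

Final: 3 servers


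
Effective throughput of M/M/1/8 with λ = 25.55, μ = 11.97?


ρ = 2.1345; P_K = (1−ρ)ρ^8/(1−ρ^9) = 0.532085
λ_eff = λ(1 − P_K) = 25.55·(1 − 0.532085) = 25.55·0.467915 = 11.9552 /hr

Final: 11.9552 /hr


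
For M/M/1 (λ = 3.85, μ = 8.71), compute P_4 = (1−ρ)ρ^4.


ρ = 3.85/8.71 = 0.4420
P_n = (1−ρ)·ρ^n = (1 − 0.4420)·0.4420^4 = 0.5580·0.038174 = 0.021300

Final: 0.021300


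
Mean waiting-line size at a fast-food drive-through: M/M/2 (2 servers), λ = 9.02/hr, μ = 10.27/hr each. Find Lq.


a = λ/μ = 0.8783; ρ = a/2 = 0.4391
P₀ = 0.389716
Lq = P₀·a^c·ρ / (c!·(1−ρ)²) = 0.389716·0.77139·0.4391/(2·0.31456)
= 0.20984

Final: 0.20984


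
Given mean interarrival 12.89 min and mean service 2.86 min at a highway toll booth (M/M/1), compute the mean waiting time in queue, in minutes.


λ = 60/12.89 = 4.6548 /hr
μ = 60/2.86 = 20.9790 /hr
ρ = λ/μ = 4.6548/20.9790 = 0.2219
Wq = ρ/(μ−λ) = 0.2219/(20.9790−4.6548) = 0.01359 hr
In minutes: 0.01359·60 = 0.8155 min

Final: 0.8155 min


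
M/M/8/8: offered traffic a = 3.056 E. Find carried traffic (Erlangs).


B(8,3.056) = 0.008920 (Erlang-B)
Carried load = a(1 − B) = 3.056·(1 − 0.008920) = 3.056·0.991080 = 3.0287 E

Final: 3.0287 Erlangs


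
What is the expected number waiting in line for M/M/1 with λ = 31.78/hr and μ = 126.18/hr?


ρ = 31.78/126.18 = 0.2519
Lq = ρ²/(1−ρ) = 0.06343/0.7481 = 0.08479

Final: 0.08479


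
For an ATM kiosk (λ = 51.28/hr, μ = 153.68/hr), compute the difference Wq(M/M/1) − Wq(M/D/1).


ρ = 51.28/153.68 = 0.3337
Wq(M/M/1) = ρ/(μ−λ) = 0.3337/102.40 = 0.003259 hr
Wq(M/D/1) = ρ/(2(μ−λ)) = 0.001629 hr
Savings = 0.003259 − 0.001629 = 0.001629 hr

Final: 0.001629 hr


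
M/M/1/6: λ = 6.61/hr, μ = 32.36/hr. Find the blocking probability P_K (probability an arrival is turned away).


ρ = λ/μ = 6.61/32.36 = 0.2043
P_K = (1−ρ)ρ^K/(1−ρ^(K+1)) = (0.7957·0.00007264)/(1 − 0.00001484)
= 0.00005780/0.999985 = 0.00005780

Final: 0.00005780


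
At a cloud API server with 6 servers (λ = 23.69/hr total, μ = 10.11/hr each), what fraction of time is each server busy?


ρ = λ/(cμ) = 23.69/(6·10.11) = 23.69/60.66 = 0.3905

Final: 0.3905


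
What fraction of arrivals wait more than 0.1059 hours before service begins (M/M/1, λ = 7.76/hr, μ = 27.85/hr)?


ρ = 7.76/27.85 = 0.2786
P(Wq > t) = ρ·e^{−(μ−λ)t} = 0.2786·e^{−2.1275}
= 0.2786·0.119131 = 0.033194

Final: 0.033194


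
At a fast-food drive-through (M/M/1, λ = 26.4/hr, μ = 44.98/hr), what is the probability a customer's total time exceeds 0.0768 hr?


W ~ Exponential(μ−λ) for M/M/1.
μ − λ = 44.98 − 26.4 = 18.5800
P(W > t) = e^{−(μ−λ)t} = e^{−1.4269} = 0.240041

Final: 0.240041


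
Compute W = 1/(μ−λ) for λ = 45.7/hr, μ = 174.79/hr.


W = 1/(μ−λ) = 1/(174.79 − 45.7) = 1/129.09 = 0.007747 hr

Final: 0.007747 hr


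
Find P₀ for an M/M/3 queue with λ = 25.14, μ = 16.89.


a = λ/μ = 25.14/16.89 = 1.4885; ρ = a/c = 0.4962
Σ_{k=0}^{2} a^k/k! (terms k=0..2) = 1.00000 + 1.48845 + 1.10775 = 3.59620
Tail: a^3/(3!(1−ρ)) = 3.29767/(6·0.5038) = 1.09083
P₀ = 1/(3.59620 + 1.09083) = 1/4.68703 = 0.213355

Final: 0.213355


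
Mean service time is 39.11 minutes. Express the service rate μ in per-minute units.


μ = 1/(service time) in consistent units.
1 minute = 1 min, so μ = 1/39.11 = 0.02557 per minute

Final: 0.02557 /min


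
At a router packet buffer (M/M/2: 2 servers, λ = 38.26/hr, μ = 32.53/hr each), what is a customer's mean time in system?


a = 1.1761; ρ = 0.5881; P₀ = 0.259388
Lq = P₀·a^c·ρ/(c!(1−ρ)²) = 0.62177
Wq = Lq/λ = 0.62177/38.26 = 0.01625 hr
W = Wq + 1/μ = 0.01625 + 0.03074 = 0.04699 hr

Final: 0.04699 hr


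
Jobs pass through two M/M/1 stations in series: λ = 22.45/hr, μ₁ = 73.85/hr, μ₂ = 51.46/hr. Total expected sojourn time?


Each node sees arrival rate λ = 22.45/hr (tandem ⇒ throughput preserved).
W₁ = 1/(μ₁−λ) = 1/(73.85−22.45) = 0.01946 hr
W₂ = 1/(μ₂−λ) = 1/(51.46−22.45) = 0.03447 hr
W_total = W₁ + W₂ = 0.01946 + 0.03447 = 0.05393 hr

Final: 0.05393 hr


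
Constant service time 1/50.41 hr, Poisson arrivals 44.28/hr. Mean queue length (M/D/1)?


ρ = 44.28/50.41 = 0.8784
M/D/1: Lq = ρ²/(2(1−ρ)) = 0.7716/(2·0.1216) = 3.17255

Final: 3.17255


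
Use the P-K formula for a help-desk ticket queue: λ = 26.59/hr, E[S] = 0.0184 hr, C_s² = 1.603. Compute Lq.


ρ = λ·E[S] = 26.59·0.0184 = 0.4893
Lq = ρ²(1+C_s²)/(2(1−ρ)) = 0.2394·(1+1.603)/(2·0.5107)
= 0.2394·2.6030/1.0215 = 0.60998

Final: 0.60998


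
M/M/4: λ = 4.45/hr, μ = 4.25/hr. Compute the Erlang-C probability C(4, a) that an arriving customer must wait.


a = λ/μ = 1.0471; ρ = a/4 = 0.2618
P₀ = 0.350338 (from M/M/c formula)
C(c,a) = [a^c/(c!(1−ρ))]·P₀ = [1.20194/(24·0.7382)]·0.350338
= 0.06784·0.350338 = 0.023767

Final: 0.023767


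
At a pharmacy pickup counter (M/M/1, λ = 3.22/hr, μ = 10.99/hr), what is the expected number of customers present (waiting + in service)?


ρ = λ/μ = 3.22/10.99 = 0.2930
L = ρ/(1−ρ) = 0.2930/(1 − 0.2930) = 0.2930/0.7070 = 0.4144

Final: 0.4144


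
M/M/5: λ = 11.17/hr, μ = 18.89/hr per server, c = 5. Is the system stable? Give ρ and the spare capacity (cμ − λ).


Total capacity cμ = 5·18.89 = 94.45/hr
ρ = λ/(cμ) = 11.17/94.45 = 0.1183
Stable ⇔ ρ < 1: YES
Spare capacity = cμ − λ = 94.45 − 11.17 = 83.28/hr

Final: ρ = 0.1183; stable; margin = 83.28/hr


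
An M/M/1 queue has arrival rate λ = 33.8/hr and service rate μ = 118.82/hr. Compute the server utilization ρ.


ρ = λ/μ = 33.8/118.82 = 0.2845

Final: 0.2845


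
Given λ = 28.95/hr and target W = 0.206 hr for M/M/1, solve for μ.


W = 1/(μ−λ) ⇒ μ − λ = 1/W = 1/0.206 = 4.8544
μ = λ + 1/W = 28.95 + 4.8544 = 33.8044 per hr

Final: 33.8044 /hr


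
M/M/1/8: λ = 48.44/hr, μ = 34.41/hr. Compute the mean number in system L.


ρ = 48.44/34.41 = 1.4077
L = ρ[1 − (K+1)ρ^K + Kρ^(K+1)] / [(1−ρ)(1−ρ^(K+1))]
Numerator: 1.4077·(1 − 9·15.422533 + 8·21.710767) = 50.514064
Denominator: (-0.4077)·(-20.710767) = 8.444407
L = 50.514064/8.444407 = 5.9820

Final: 5.9820


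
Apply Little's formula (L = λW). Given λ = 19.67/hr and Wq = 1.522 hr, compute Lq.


Lq = λWq = 19.67·1.522 = 29.9377

Final: 29.9377


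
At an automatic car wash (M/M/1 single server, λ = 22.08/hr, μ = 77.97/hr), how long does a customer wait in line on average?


ρ = 22.08/77.97 = 0.2832
Wq = ρ/(μ−λ) = 0.2832/(77.97 − 22.08) = 0.2832/55.89 = 0.005067 hr

Final: 0.005067 hr


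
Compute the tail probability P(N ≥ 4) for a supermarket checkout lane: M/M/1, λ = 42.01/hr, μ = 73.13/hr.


ρ = 42.01/73.13 = 0.5745
P(N ≥ n) = ρ^n = 0.5745^4 = 0.108900

Final: 0.108900


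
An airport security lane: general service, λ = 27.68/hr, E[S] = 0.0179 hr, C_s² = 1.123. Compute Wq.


ρ = λ·E[S] = 27.68·0.0179 = 0.4955
E[S²] = E[S]²(1+C_s²) = 0.0179²·(1+1.123) = 0.0006802
Wq = λ·E[S²]/(2(1−ρ)) = 27.68·0.0006802/(2·0.5045) = 0.01866 hr

Final: 0.01866 hr


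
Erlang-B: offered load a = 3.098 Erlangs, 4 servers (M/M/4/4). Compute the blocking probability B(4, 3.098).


B(c,a) = (a^c/c!) / Σ_{k=0}^{c} a^k/k!
a^4/4! = 3.838083
Σ terms (k=0..4): 1.00000 + 3.09800 + 4.79880 + 4.95556 + 3.83808 = 17.690448
B = 3.838083/17.690448 = 0.216958

Final: 0.216958


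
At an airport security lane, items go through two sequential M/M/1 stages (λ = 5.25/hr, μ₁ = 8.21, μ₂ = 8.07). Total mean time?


Each node sees arrival rate λ = 5.25/hr (tandem ⇒ throughput preserved).
W₁ = 1/(μ₁−λ) = 1/(8.21−5.25) = 0.33784 hr
W₂ = 1/(μ₂−λ) = 1/(8.07−5.25) = 0.35461 hr
W_total = W₁ + W₂ = 0.33784 + 0.35461 = 0.69245 hr

Final: 0.69245 hr


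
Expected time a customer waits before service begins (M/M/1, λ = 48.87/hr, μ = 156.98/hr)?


ρ = 48.87/156.98 = 0.3113
Wq = ρ/(μ−λ) = 0.3113/(156.98 − 48.87) = 0.3113/108.11 = 0.002880 hr

Final: 0.002880 hr


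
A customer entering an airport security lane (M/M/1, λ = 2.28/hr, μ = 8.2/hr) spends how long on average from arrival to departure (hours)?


W = 1/(μ−λ) = 1/(8.2 − 2.28) = 1/5.92 = 0.1689 hr

Final: 0.1689 hr


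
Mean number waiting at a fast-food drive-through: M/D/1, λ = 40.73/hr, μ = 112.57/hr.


ρ = 40.73/112.57 = 0.3618
M/D/1: Lq = ρ²/(2(1−ρ)) = 0.1309/(2·0.6382) = 0.10257

Final: 0.10257


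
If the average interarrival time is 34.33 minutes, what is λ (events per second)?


λ = 1/(interarrival time) in consistent units.
1 second = 0.0166667 min, so λ = 0.0166667/34.33 = 0.0004855 per second

Final: 0.0004855 /sec


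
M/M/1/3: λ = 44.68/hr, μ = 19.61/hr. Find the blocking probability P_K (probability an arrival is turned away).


ρ = λ/μ = 44.68/19.61 = 2.2784
P_K = (1−ρ)ρ^K/(1−ρ^(K+1)) = (-1.2784·11.827875)/(1 − 26.948977)
= -15.121102/-25.948977 = 0.582724

Final: 0.582724


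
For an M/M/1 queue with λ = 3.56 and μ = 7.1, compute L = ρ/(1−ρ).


ρ = λ/μ = 3.56/7.1 = 0.5014
L = ρ/(1−ρ) = 0.5014/(1 − 0.5014) = 0.5014/0.4986 = 1.0056

Final: 1.0056


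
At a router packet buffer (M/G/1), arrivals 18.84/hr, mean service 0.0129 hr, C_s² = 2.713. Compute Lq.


ρ = λ·E[S] = 18.84·0.0129 = 0.2430
Lq = ρ²(1+C_s²)/(2(1−ρ)) = 0.05907·(1+2.713)/(2·0.7570)
= 0.05907·3.7130/1.5139 = 0.14486

Final: 0.14486


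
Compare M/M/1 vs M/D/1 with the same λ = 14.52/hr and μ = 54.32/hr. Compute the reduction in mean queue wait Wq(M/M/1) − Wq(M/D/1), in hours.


ρ = 14.52/54.32 = 0.2673
Wq(M/M/1) = ρ/(μ−λ) = 0.2673/39.80 = 0.006716 hr
Wq(M/D/1) = ρ/(2(μ−λ)) = 0.003358 hr
Savings = 0.006716 − 0.003358 = 0.003358 hr

Final: 0.003358 hr


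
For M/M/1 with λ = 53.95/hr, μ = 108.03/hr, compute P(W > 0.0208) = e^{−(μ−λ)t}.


W ~ Exponential(μ−λ) for M/M/1.
μ − λ = 108.03 − 53.95 = 54.0800
P(W > t) = e^{−(μ−λ)t} = e^{−1.1249} = 0.324697

Final: 0.324697


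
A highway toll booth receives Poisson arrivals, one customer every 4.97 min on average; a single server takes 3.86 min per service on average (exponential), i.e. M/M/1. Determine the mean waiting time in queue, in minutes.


λ = 60/4.97 = 12.0724 /hr
μ = 60/3.86 = 15.5440 /hr
ρ = λ/μ = 12.0724/15.5440 = 0.7767
Wq = ρ/(μ−λ) = 0.7767/(15.5440−12.0724) = 0.22372 hr
In minutes: 0.22372·60 = 13.423 min

Final: 13.423 min


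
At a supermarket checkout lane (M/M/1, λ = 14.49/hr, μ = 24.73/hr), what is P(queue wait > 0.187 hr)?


ρ = 14.49/24.73 = 0.5859
P(Wq > t) = ρ·e^{−(μ−λ)t} = 0.5859·e^{−1.9149}
= 0.5859·0.147360 = 0.086342

Final: 0.086342


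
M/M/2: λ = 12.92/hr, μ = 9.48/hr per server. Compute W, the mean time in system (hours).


a = 1.3629; ρ = 0.6814; P₀ = 0.189460
Lq = P₀·a^c·ρ/(c!(1−ρ)²) = 1.18147
Wq = Lq/λ = 1.18147/12.92 = 0.09145 hr
W = Wq + 1/μ = 0.09145 + 0.10549 = 0.19693 hr

Final: 0.19693 hr


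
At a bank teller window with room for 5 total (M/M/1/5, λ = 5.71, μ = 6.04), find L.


ρ = 5.71/6.04 = 0.9454
L = ρ[1 − (K+1)ρ^K + Kρ^(K+1)] / [(1−ρ)(1−ρ^(K+1))]
Numerator: 0.9454·(1 − 6·0.755085 + 5·0.713830) = 0.036531
Denominator: (0.05464)·(0.286170) = 0.015635
L = 0.036531/0.015635 = 2.3364

Final: 2.3364


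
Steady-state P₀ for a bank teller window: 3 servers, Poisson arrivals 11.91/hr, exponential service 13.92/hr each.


a = λ/μ = 11.91/13.92 = 0.8556; ρ = a/c = 0.2852
Σ_{k=0}^{2} a^k/k! (terms k=0..2) = 1.00000 + 0.85560 + 0.36603 = 2.22163
Tail: a^3/(3!(1−ρ)) = 0.62635/(6·0.7148) = 0.14604
P₀ = 1/(2.22163 + 0.14604) = 1/2.36768 = 0.422355

Final: 0.422355


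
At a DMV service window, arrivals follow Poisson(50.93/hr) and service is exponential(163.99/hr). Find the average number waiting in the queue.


ρ = 50.93/163.99 = 0.3106
Lq = ρ²/(1−ρ) = 0.09645/0.6894 = 0.1399

Final: 0.1399


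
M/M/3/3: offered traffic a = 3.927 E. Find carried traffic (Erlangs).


B(3,3.927) = 0.444032 (Erlang-B)
Carried load = a(1 − B) = 3.927·(1 − 0.444032) = 3.927·0.555968 = 2.1833 E

Final: 2.1833 Erlangs


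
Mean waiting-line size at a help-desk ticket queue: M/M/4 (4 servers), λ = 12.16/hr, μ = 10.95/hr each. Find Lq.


a = λ/μ = 1.1105; ρ = a/4 = 0.2776
P₀ = 0.328615
Lq = P₀·a^c·ρ / (c!·(1−ρ)²) = 0.328615·1.52082·0.2776/(24·0.52182)
= 0.01108

Final: 0.01108


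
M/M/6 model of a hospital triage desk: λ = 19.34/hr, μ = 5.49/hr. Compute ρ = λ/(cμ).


ρ = λ/(cμ) = 19.34/(6·5.49) = 19.34/32.94 = 0.5871

Final: 0.5871


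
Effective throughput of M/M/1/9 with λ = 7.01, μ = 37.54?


ρ = 0.1867; P_K = (1−ρ)ρ^9/(1−ρ^10) = 0.0000002245
λ_eff = λ(1 − P_K) = 7.01·(1 − 0.0000002245) = 7.01·1.000000 = 7.0100 /hr

Final: 7.0100 /hr


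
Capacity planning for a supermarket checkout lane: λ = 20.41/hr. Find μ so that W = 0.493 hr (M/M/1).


W = 1/(μ−λ) ⇒ μ − λ = 1/W = 1/0.493 = 2.0284
μ = λ + 1/W = 20.41 + 2.0284 = 22.4384 per hr

Final: 22.4384 /hr


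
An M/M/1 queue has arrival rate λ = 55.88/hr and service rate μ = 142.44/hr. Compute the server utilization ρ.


ρ = λ/μ = 55.88/142.44 = 0.3923

Final: 0.3923


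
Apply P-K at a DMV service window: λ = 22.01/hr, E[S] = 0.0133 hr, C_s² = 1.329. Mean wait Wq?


ρ = λ·E[S] = 22.01·0.0133 = 0.2927
E[S²] = E[S]²(1+C_s²) = 0.0133²·(1+1.329) = 0.0004120
Wq = λ·E[S²]/(2(1−ρ)) = 22.01·0.0004120/(2·0.7073) = 0.006410 hr

Final: 0.006410 hr


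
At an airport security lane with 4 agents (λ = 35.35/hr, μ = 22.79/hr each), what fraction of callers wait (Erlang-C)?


a = λ/μ = 1.5511; ρ = a/4 = 0.3878
P₀ = 0.209641 (from M/M/c formula)
C(c,a) = [a^c/(c!(1−ρ))]·P₀ = [5.78869/(24·0.6122)]·0.209641
= 0.39397·0.209641 = 0.082592

Final: 0.082592


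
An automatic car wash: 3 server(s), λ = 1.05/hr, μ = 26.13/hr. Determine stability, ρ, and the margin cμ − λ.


Total capacity cμ = 3·26.13 = 78.39/hr
ρ = λ/(cμ) = 1.05/78.39 = 0.01339
Stable ⇔ ρ < 1: YES
Spare capacity = cμ − λ = 78.39 − 1.05 = 77.34/hr

Final: ρ = 0.01339; stable; margin = 77.34/hr


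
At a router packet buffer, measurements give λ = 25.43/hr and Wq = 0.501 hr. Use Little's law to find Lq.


Lq = λWq = 25.43·0.501 = 12.7404

Final: 12.7404


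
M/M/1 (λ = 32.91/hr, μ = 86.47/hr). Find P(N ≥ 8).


ρ = 32.91/86.47 = 0.3806
P(N ≥ n) = ρ^n = 0.3806^8 = 0.0004403

Final: 0.0004403


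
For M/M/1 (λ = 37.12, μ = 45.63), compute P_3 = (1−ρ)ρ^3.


ρ = 37.12/45.63 = 0.8135
P_n = (1−ρ)·ρ^n = (1 − 0.8135)·0.8135^3 = 0.1865·0.538360 = 0.100404

Final: 0.100404


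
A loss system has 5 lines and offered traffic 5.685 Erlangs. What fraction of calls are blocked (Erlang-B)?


B(c,a) = (a^c/c!) / Σ_{k=0}^{c} a^k/k!
a^5/5! = 49.484718
Σ terms (k=0..5): 1.00000 + 5.68500 + 16.15961 + 30.62247 + 43.52218 + 49.48472 = 146.473975
B = 49.484718/146.473975 = 0.337840

Final: 0.337840


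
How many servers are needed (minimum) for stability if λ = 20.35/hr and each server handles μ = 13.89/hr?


Stability requires cμ > λ ⇔ c > λ/μ.
λ/μ = 20.35/13.89 = 1.4651
Minimum integer c = ⌊1.4651⌋ + 1 = 2
Check: 2·13.89 = 27.78 > 20.35, while 1·13.89 = 13.89 ≤ 20.35

Final: 2 servers


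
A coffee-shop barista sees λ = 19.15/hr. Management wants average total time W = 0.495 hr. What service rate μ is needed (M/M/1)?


W = 1/(μ−λ) ⇒ μ − λ = 1/W = 1/0.495 = 2.0202
μ = λ + 1/W = 19.15 + 2.0202 = 21.1702 per hr

Final: 21.1702 /hr


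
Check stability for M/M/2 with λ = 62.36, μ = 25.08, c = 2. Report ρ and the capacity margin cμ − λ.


Total capacity cμ = 2·25.08 = 50.16/hr
ρ = λ/(cμ) = 62.36/50.16 = 1.2432
Stable ⇔ ρ < 1: NO
Spare capacity = cμ − λ = 50.16 − 62.36 = -12.20/hr

Final: ρ = 1.2432; unstable; margin = -12.20/hr


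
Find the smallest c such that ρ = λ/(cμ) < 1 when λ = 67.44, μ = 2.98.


Stability requires cμ > λ ⇔ c > λ/μ.
λ/μ = 67.44/2.98 = 22.6309
Minimum integer c = ⌊22.6309⌋ + 1 = 23
Check: 23·2.98 = 68.54 > 67.44, while 22·2.98 = 65.56 ≤ 67.44

Final: 23 servers


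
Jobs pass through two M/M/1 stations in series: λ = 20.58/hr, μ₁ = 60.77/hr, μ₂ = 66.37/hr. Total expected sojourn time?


Each node sees arrival rate λ = 20.58/hr (tandem ⇒ throughput preserved).
W₁ = 1/(μ₁−λ) = 1/(60.77−20.58) = 0.02488 hr
W₂ = 1/(μ₂−λ) = 1/(66.37−20.58) = 0.02184 hr
W_total = W₁ + W₂ = 0.02488 + 0.02184 = 0.04672 hr

Final: 0.04672 hr


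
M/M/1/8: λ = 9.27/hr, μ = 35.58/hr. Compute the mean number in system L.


ρ = 9.27/35.58 = 0.2605
L = ρ[1 − (K+1)ρ^K + Kρ^(K+1)] / [(1−ρ)(1−ρ^(K+1))]
Numerator: 0.2605·(1 − 9·0.00002123 + 8·0.000005532) = 0.260501
Denominator: (0.7395)·(0.999994) = 0.739456
L = 0.260501/0.739456 = 0.3523

Final: 0.3523


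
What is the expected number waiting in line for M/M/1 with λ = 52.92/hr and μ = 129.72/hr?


ρ = 52.92/129.72 = 0.4080
Lq = ρ²/(1−ρ) = 0.1664/0.5920 = 0.2811

Final: 0.2811


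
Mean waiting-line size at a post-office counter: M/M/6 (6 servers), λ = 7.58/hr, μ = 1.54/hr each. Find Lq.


a = λ/μ = 4.9221; ρ = a/6 = 0.8203
P₀ = 0.005092
Lq = P₀·a^c·ρ / (c!·(1−ρ)²) = 0.005092·14219.71555·0.8203/(720·0.03228)
= 2.55625

Final: 2.55625


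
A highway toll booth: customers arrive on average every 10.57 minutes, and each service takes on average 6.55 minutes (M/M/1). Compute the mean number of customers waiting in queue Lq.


λ = 60/10.57 = 5.6764 /hr
μ = 60/6.55 = 9.1603 /hr
ρ = λ/μ = 5.6764/9.1603 = 0.6197
Lq = ρ²/(1−ρ) = 0.3840/0.3803 = 1.0097

Final: 1.0097


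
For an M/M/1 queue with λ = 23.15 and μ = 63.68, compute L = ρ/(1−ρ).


ρ = λ/μ = 23.15/63.68 = 0.3635
L = ρ/(1−ρ) = 0.3635/(1 − 0.3635) = 0.3635/0.6365 = 0.5712

Final: 0.5712


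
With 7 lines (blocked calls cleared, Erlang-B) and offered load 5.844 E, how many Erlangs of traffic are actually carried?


B(7,5.844) = 0.174892 (Erlang-B)
Carried load = a(1 − B) = 5.844·(1 − 0.174892) = 5.844·0.825108 = 4.8219 E

Final: 4.8219 Erlangs


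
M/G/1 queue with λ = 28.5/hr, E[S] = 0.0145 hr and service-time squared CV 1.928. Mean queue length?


ρ = λ·E[S] = 28.5·0.0145 = 0.4133
Lq = ρ²(1+C_s²)/(2(1−ρ)) = 0.1708·(1+1.928)/(2·0.5867)
= 0.1708·2.9280/1.1735 = 0.42610

Final: 0.42610


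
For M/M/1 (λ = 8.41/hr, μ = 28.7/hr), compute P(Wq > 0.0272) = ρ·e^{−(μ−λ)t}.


ρ = 8.41/28.7 = 0.2930
P(Wq > t) = ρ·e^{−(μ−λ)t} = 0.2930·e^{−0.5519}
= 0.2930·0.575862 = 0.168745

Final: 0.168745


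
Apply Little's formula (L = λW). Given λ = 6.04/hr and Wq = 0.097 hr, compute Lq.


Lq = λWq = 6.04·0.097 = 0.5859

Final: 0.5859


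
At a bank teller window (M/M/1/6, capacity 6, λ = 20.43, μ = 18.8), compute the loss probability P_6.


ρ = λ/μ = 20.43/18.8 = 1.0867
P_K = (1−ρ)ρ^K/(1−ρ^(K+1)) = (-0.08670·1.646884)/(1 − 1.789673)
= -0.142788/-0.789673 = 0.180820

Final: 0.180820


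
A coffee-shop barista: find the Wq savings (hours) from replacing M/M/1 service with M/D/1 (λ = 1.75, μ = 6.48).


ρ = 1.75/6.48 = 0.2701
Wq(M/M/1) = ρ/(μ−λ) = 0.2701/4.73 = 0.05710 hr
Wq(M/D/1) = ρ/(2(μ−λ)) = 0.02855 hr
Savings = 0.05710 − 0.02855 = 0.02855 hr

Final: 0.02855 hr


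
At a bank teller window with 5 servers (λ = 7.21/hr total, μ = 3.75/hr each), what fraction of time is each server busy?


ρ = λ/(cμ) = 7.21/(5·3.75) = 7.21/18.75 = 0.3845

Final: 0.3845


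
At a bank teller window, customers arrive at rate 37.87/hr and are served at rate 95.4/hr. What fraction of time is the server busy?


ρ = λ/μ = 37.87/95.4 = 0.3970

Final: 0.3970


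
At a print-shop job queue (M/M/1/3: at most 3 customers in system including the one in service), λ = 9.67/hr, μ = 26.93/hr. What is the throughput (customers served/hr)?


ρ = 0.3591; P_K = (1−ρ)ρ^3/(1−ρ^4) = 0.030176
λ_eff = λ(1 − P_K) = 9.67·(1 − 0.030176) = 9.67·0.969824 = 9.3782 /hr

Final: 9.3782 /hr


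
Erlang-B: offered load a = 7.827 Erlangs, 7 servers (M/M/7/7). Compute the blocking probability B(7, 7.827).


B(c,a) = (a^c/c!) / Σ_{k=0}^{c} a^k/k!
a^7/7! = 357.056382
Σ terms (k=0..7): 1.00000 + 7.82700 + 30.63096 + 79.91619 + 156.37600 + 244.79099 + 319.32984 + 357.05638 = 1196.927360
B = 357.056382/1196.927360 = 0.298311

Final: 0.298311


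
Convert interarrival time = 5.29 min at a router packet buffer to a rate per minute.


λ = 1/(interarrival time) in consistent units.
1 minute = 1 min, so λ = 1/5.29 = 0.1890 per minute

Final: 0.1890 /min


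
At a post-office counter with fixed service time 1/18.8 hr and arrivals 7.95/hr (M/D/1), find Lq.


ρ = 7.95/18.8 = 0.4229
M/D/1: Lq = ρ²/(2(1−ρ)) = 0.1788/(2·0.5771) = 0.15492

Final: 0.15492


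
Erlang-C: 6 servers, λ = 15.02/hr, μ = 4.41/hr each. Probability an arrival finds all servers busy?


a = λ/μ = 3.4059; ρ = a/6 = 0.5676
P₀ = 0.032019 (from M/M/c formula)
C(c,a) = [a^c/(c!(1−ρ))]·P₀ = [1560.94665/(720·0.4324)]·0.032019
= 5.01440·0.032019 = 0.160558

Final: 0.160558


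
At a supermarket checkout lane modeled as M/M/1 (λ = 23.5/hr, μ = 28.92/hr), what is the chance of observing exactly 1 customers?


ρ = 23.5/28.92 = 0.8126
P_n = (1−ρ)·ρ^n = (1 − 0.8126)·0.8126^1 = 0.1874·0.812586 = 0.152290

Final: 0.152290


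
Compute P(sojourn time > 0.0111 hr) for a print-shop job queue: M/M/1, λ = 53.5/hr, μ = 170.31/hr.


W ~ Exponential(μ−λ) for M/M/1.
μ − λ = 170.31 − 53.5 = 116.8100
P(W > t) = e^{−(μ−λ)t} = e^{−1.2966} = 0.273462

Final: 0.273462


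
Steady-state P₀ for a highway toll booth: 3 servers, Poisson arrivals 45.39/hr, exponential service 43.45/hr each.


a = λ/μ = 45.39/43.45 = 1.0446; ρ = a/c = 0.3482
Σ_{k=0}^{2} a^k/k! (terms k=0..2) = 1.00000 + 1.04465 + 0.54565 = 2.59029
Tail: a^3/(3!(1−ρ)) = 1.14002/(6·0.6518) = 0.29151
P₀ = 1/(2.59029 + 0.29151) = 1/2.88181 = 0.347005

Final: 0.347005


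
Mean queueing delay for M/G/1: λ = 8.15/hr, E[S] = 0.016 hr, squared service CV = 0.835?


ρ = λ·E[S] = 8.15·0.016 = 0.1304
E[S²] = E[S]²(1+C_s²) = 0.016²·(1+0.835) = 0.0004698
Wq = λ·E[S²]/(2(1−ρ)) = 8.15·0.0004698/(2·0.8696) = 0.002201 hr

Final: 0.002201 hr


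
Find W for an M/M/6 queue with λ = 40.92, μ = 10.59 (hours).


a = 3.8640; ρ = 0.6440; P₀ = 0.019456
Lq = P₀·a^c·ρ/(c!(1−ρ)²) = 0.45705
Wq = Lq/λ = 0.45705/40.92 = 0.01117 hr
W = Wq + 1/μ = 0.01117 + 0.09443 = 0.10560 hr

Final: 0.10560 hr


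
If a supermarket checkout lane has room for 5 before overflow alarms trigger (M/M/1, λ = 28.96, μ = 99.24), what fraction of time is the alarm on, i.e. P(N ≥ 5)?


ρ = 28.96/99.24 = 0.2918
P(N ≥ n) = ρ^n = 0.2918^5 = 0.002116

Final: 0.002116


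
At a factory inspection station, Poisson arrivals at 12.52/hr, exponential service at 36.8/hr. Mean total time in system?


W = 1/(μ−λ) = 1/(36.8 − 12.52) = 1/24.28 = 0.04119 hr

Final: 0.04119 hr


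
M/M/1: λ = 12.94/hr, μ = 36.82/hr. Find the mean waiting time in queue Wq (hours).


ρ = 12.94/36.82 = 0.3514
Wq = ρ/(μ−λ) = 0.3514/(36.82 − 12.94) = 0.3514/23.88 = 0.01472 hr

Final: 0.01472 hr


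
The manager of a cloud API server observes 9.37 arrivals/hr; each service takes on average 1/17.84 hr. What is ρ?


ρ = λ/μ = 9.37/17.84 = 0.5252

Final: 0.5252


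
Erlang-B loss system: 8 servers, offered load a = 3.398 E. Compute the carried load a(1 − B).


B(8,3.398) = 0.014864 (Erlang-B)
Carried load = a(1 − B) = 3.398·(1 − 0.014864) = 3.398·0.985136 = 3.3475 E

Final: 3.3475 Erlangs


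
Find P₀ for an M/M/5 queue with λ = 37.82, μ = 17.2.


a = λ/μ = 37.82/17.2 = 2.1988; ρ = a/c = 0.4398
Σ_{k=0}^{4} a^k/k! (terms k=0..4) = 1.00000 + 2.19884 + 2.41744 + 1.77185 + 0.97400 = 8.36214
Tail: a^5/(5!(1−ρ)) = 51.40027/(120·0.5602) = 0.76457
P₀ = 1/(8.36214 + 0.76457) = 1/9.12671 = 0.109569

Final: 0.109569


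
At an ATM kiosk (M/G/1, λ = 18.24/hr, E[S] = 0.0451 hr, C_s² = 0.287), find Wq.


ρ = λ·E[S] = 18.24·0.0451 = 0.8226
E[S²] = E[S]²(1+C_s²) = 0.0451²·(1+0.287) = 0.002618
Wq = λ·E[S²]/(2(1−ρ)) = 18.24·0.002618/(2·0.1774) = 0.13460 hr

Final: 0.13460 hr
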